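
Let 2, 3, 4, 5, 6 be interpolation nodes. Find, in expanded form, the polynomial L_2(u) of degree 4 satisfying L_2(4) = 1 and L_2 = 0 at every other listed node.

L_2(u) = (u - 2)(u - 3)(u - 5)(u - 6) / [(2)·(1)·(-1)·(-2)]
       = (u^4 - 16u^3 + 91u^2 - 216u + 180) / (4)

L_2(u) = (1/4)u^4 - 4u^3 + (91/4)u^2 - 54u + 45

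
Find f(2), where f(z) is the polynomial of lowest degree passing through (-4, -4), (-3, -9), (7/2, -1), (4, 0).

-457/91

Using Newton's divided-difference form:
f[-4,-3] = (-9 - (-4)) / (-3 - (-4)) = -5
f[-3,7/2] = (-1 - (-9)) / (7/2 - (-3)) = 16/13
f[7/2,4] = (0 - (-1)) / (4 - 7/2) = 2
f[-4,-3,7/2] = (16/13 - (-5)) / (7/2 - (-4)) = 54/65
f[-3,7/2,4] = (2 - 16/13) / (4 - (-3)) = 10/91
f[-4,-3,7/2,4] = (10/91 - 54/65) / (4 - (-4)) = -41/455
f(2) = -4 + (-5)·(6) + (54/65)·(6)·(5) + (-41/455)·(6)·(5)·(-3/2) = -457/91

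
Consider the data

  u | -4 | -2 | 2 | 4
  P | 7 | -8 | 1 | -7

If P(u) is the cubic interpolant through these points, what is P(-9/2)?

1487/96

Using Newton's divided-difference form:
P[-4,-2] = (-8 - 7) / (-2 - (-4)) = -15/2
P[-2,2] = (1 - (-8)) / (2 - (-2)) = 9/4
P[2,4] = (-7 - 1) / (4 - 2) = -4
P[-4,-2,2] = (9/4 - (-15/2)) / (2 - (-4)) = 13/8
P[-2,2,4] = (-4 - 9/4) / (4 - (-2)) = -25/24
P[-4,-2,2,4] = (-25/24 - 13/8) / (4 - (-4)) = -1/3
P(-9/2) = 7 + (-15/2)·(-1/2) + (13/8)·(-1/2)·(-5/2) + (-1/3)·(-1/2)·(-5/2)·(-13/2) = 1487/96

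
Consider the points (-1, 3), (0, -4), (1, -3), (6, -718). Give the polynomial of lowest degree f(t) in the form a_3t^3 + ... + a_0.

Newton's divided differences:
f[-1,0] = (-4 - 3) / (0 - (-1)) = -7
f[0,1] = (-3 - (-4)) / (1 - 0) = 1
f[1,6] = (-718 - (-3)) / (6 - 1) = -143
f[-1,0,1] = (1 - (-7)) / (1 - (-1)) = 4
f[0,1,6] = (-143 - 1) / (6 - 0) = -24
f[-1,0,1,6] = (-24 - 4) / (6 - (-1)) = -4
f(t) = 3 + (-7)·(t + 1) + 4·(t + 1)t + (-4)·(t + 1)t(t - 1)
Expanding: f(t) = -4t^3 + 4t^2 + t - 4

f(t) = -4t^3 + 4t^2 + t - 4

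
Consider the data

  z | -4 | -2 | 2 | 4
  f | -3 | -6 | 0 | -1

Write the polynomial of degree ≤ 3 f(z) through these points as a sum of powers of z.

Newton's divided differences:
f[-4,-2] = (-6 - (-3)) / (-2 - (-4)) = -3/2
f[-2,2] = (0 - (-6)) / (2 - (-2)) = 3/2
f[2,4] = (-1 - 0) / (4 - 2) = -1/2
f[-4,-2,2] = (3/2 - (-3/2)) / (2 - (-4)) = 1/2
f[-2,2,4] = (-1/2 - 3/2) / (4 - (-2)) = -1/3
f[-4,-2,2,4] = (-1/3 - 1/2) / (4 - (-4)) = -5/48
f(z) = -3 + (-3/2)·(z + 4) + (1/2)·(z + 4)(z + 2) + (-5/48)·(z + 4)(z + 2)(z - 2)
Expanding: f(z) = -(5/48)z^3 + (1/12)z^2 + (23/12)z - 10/3

f(z) = -(5/48)z^3 + (1/12)z^2 + (23/12)z - 10/3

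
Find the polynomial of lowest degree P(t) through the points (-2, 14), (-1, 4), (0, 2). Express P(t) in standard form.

Newton's divided differences:
P[-2,-1] = (4 - 14) / (-1 - (-2)) = -10
P[-1,0] = (2 - 4) / (0 - (-1)) = -2
P[-2,-1,0] = (-2 - (-10)) / (0 - (-2)) = 4
P(t) = 14 + (-10)·(t + 2) + 4·(t + 2)(t + 1)
Expanding: P(t) = 4t^2 + 2t + 2

P(t) = 4t^2 + 2t + 2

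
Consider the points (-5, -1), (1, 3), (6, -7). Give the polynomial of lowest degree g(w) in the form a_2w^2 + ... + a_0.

g(w) = -(8/33)w^2 - (10/33)w + 39/11

L_0(w) = (w - 1)(w - 6) / [66] = (1/66)w^2 - (7/66)w + 1/11
L_1(w) = (w + 5)(w - 6) / [-30] = -(1/30)w^2 + (1/30)w + 1
L_2(w) = (w + 5)(w - 1) / [55] = (1/55)w^2 + (4/55)w - 1/11
g(w) = (-1)·L_0 + 3·L_1 + (-7)·L_2
  (-1)·L_0(w) = -(1/66)w^2 + (7/66)w - 1/11
  3·L_1(w) = -(1/10)w^2 + (1/10)w + 3
  (-7)·L_2(w) = -(7/55)w^2 - (28/55)w + 7/11
Adding term by term: -(8/33)w^2 - (10/33)w + 39/11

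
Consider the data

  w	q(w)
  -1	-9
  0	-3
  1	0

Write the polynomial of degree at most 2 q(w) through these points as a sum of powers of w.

q(w) = -(3/2)w^2 + (9/2)w - 3

Newton's divided differences:
q[-1,0] = (-3 - (-9)) / (0 - (-1)) = 6
q[0,1] = (0 - (-3)) / (1 - 0) = 3
q[-1,0,1] = (3 - 6) / (1 - (-1)) = -3/2
q(w) = -9 + 6·(w + 1) + (-3/2)·(w + 1)w
Expanding: q(w) = -(3/2)w^2 + (9/2)w - 3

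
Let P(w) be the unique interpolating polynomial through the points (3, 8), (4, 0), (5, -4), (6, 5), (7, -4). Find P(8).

-102

Evaluate each Lagrange basis at w = 8:
L_0(8) = (4)·(3)·(2)·(1)/[(-1)·(-2)·(-3)·(-4)] = 1
L_1(8) = (5)·(3)·(2)·(1)/[(1)·(-1)·(-2)·(-3)] = -5
L_2(8) = (5)·(4)·(2)·(1)/[(2)·(1)·(-1)·(-2)] = 10
L_3(8) = (5)·(4)·(3)·(1)/[(3)·(2)·(1)·(-1)] = -10
L_4(8) = (5)·(4)·(3)·(2)/[(4)·(3)·(2)·(1)] = 5
Sum: 8·(1) + 0 + (-4)·(10) + 5·(-10) + (-4)·(5) = -102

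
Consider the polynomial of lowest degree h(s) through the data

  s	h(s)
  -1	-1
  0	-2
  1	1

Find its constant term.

L_0(s) = s(s - 1) / [2] = (1/2)s^2 - (1/2)s
L_1(s) = (s + 1)(s - 1) / [-1] = -s^2 + 1
L_2(s) = (s + 1)s / [2] = (1/2)s^2 + (1/2)s
h(s) = (-1)·L_0 + (-2)·L_1 + 1·L_2
Only the constant term is needed; take it from each L_i and combine:
(-1)·(0) + (-2)·(1) + 1·(0) = -2

-2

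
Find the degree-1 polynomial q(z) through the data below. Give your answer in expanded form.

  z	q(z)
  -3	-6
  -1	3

Build the Lagrange basis polynomials:
L_0(z) = (z + 1) / [-2] = -(1/2)z - 1/2
L_1(z) = (z + 3) / [2] = (1/2)z + 3/2
q(z) = (-6)·L_0 + 3·L_1
  (-6)·L_0(z) = 3z + 3
  3·L_1(z) = (3/2)z + 9/2
Adding term by term: (9/2)z + 15/2

q(z) = (9/2)z + 15/2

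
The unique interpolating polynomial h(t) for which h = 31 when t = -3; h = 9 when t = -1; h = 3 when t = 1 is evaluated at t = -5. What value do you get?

69

L_0(-5) = (-4)·(-6)/[(-2)·(-4)] = 3
L_1(-5) = (-2)·(-6)/[(2)·(-2)] = -3
L_2(-5) = (-2)·(-4)/[(4)·(2)] = 1
Sum: 31·(3) + 9·(-3) + 3·(1) = 69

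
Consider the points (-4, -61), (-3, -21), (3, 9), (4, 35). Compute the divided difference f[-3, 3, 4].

3

f[-3,3] = (9 - (-21)) / (3 - (-3)) = 5
f[3,4] = (35 - 9) / (4 - 3) = 26
f[-3,3,4] = (26 - 5) / (4 - (-3)) = 3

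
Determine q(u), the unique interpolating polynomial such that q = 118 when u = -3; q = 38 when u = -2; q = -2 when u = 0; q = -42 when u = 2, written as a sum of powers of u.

Newton's divided differences:
q[-3,-2] = (38 - 118) / (-2 - (-3)) = -80
q[-2,0] = (-2 - 38) / (0 - (-2)) = -20
q[0,2] = (-42 - (-2)) / (2 - 0) = -20
q[-3,-2,0] = (-20 - (-80)) / (0 - (-3)) = 20
q[-2,0,2] = (-20 - (-20)) / (2 - (-2)) = 0
q[-3,-2,0,2] = (0 - 20) / (2 - (-3)) = -4
q(u) = 118 + (-80)·(u + 3) + 20·(u + 3)(u + 2) + (-4)·(u + 3)(u + 2)u
Expanding: q(u) = -4u^3 - 4u - 2

q(u) = -4u^3 - 4u - 2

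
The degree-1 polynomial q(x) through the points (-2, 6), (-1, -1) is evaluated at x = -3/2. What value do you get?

5/2

L_0(-3/2) = (-1/2)/[(-1)] = 1/2
L_1(-3/2) = (1/2)/[(1)] = 1/2
Sum: 6·(1/2) + (-1)·(1/2) = 5/2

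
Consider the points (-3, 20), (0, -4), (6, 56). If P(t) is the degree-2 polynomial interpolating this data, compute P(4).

20

Evaluate each Lagrange basis at t = 4:
L_0(4) = (4)·(-2)/[(-3)·(-9)] = -8/27
L_1(4) = (7)·(-2)/[(3)·(-6)] = 7/9
L_2(4) = (7)·(4)/[(9)·(6)] = 14/27
Sum: 20·(-8/27) + (-4)·(7/9) + 56·(14/27) = 20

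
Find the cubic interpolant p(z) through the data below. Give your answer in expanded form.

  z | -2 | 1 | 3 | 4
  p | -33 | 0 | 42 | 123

p(z) = 3z^3 - 4z^2 - 2z + 3

L_0(z) = (z - 1)(z - 3)(z - 4) / [-90] = -(1/90)z^3 + (4/45)z^2 - (19/90)z + 2/15
L_1(z) = (z + 2)(z - 3)(z - 4) / [18] = (1/18)z^3 - (5/18)z^2 - (1/9)z + 4/3
L_2(z) = (z + 2)(z - 1)(z - 4) / [-10] = -(1/10)z^3 + (3/10)z^2 + (3/5)z - 4/5
L_3(z) = (z + 2)(z - 1)(z - 3) / [18] = (1/18)z^3 - (1/9)z^2 - (5/18)z + 1/3
p(z) = (-33)·L_0 + 0·L_1 + 42·L_2 + 123·L_3
  (-33)·L_0(z) = (11/30)z^3 - (44/15)z^2 + (209/30)z - 22/5
  0·L_1(z) = 0
  42·L_2(z) = -(21/5)z^3 + (63/5)z^2 + (126/5)z - 168/5
  123·L_3(z) = (41/6)z^3 - (41/3)z^2 - (205/6)z + 41
Adding term by term: 3z^3 - 4z^2 - 2z + 3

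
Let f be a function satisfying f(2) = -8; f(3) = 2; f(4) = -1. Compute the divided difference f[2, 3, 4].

-13/2

f[2,3] = (2 - (-8)) / (3 - 2) = 10
f[3,4] = (-1 - 2) / (4 - 3) = -3
f[2,3,4] = (-3 - 10) / (4 - 2) = -13/2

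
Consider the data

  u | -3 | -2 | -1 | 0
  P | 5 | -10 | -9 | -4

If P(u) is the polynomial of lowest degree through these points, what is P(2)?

Evaluate each Lagrange basis at u = 2:
L_0(2) = (4)·(3)·(2)/[(-1)·(-2)·(-3)] = -4
L_1(2) = (5)·(3)·(2)/[(1)·(-1)·(-2)] = 15
L_2(2) = (5)·(4)·(2)/[(2)·(1)·(-1)] = -20
L_3(2) = (5)·(4)·(3)/[(3)·(2)·(1)] = 10
Sum: 5·(-4) + (-10)·(15) + (-9)·(-20) + (-4)·(10) = -30

-30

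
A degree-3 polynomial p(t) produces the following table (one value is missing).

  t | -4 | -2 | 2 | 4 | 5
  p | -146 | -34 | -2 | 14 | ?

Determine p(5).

The 4 known values determine p uniquely (degree ≤ 3).
Evaluate each Lagrange basis at t = 5:
L_0(5) = (7)·(3)·(1)/[(-2)·(-6)·(-8)] = -7/32
L_1(5) = (9)·(3)·(1)/[(2)·(-4)·(-6)] = 9/16
L_2(5) = (9)·(7)·(1)/[(6)·(4)·(-2)] = -21/16
L_3(5) = (9)·(7)·(3)/[(8)·(6)·(2)] = 63/32
Sum: (-146)·(-7/32) + (-34)·(9/16) + (-2)·(-21/16) + 14·(63/32) = 43

43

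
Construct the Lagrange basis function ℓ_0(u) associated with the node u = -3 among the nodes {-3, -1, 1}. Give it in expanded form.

ℓ_0(u) = (1/8)u^2 - 1/8

ℓ_0(u) = (u + 1)(u - 1) / [(-2)·(-4)]
       = (u^2 - 1) / (8)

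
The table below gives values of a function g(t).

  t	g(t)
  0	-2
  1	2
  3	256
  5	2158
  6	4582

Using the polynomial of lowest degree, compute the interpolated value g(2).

46

L_0(2) = (1)·(-1)·(-3)·(-4)/[(-1)·(-3)·(-5)·(-6)] = -2/15
L_1(2) = (2)·(-1)·(-3)·(-4)/[(1)·(-2)·(-4)·(-5)] = 3/5
L_2(2) = (2)·(1)·(-3)·(-4)/[(3)·(2)·(-2)·(-3)] = 2/3
L_3(2) = (2)·(1)·(-1)·(-4)/[(5)·(4)·(2)·(-1)] = -1/5
L_4(2) = (2)·(1)·(-1)·(-3)/[(6)·(5)·(3)·(1)] = 1/15
Sum: (-2)·(-2/15) + 2·(3/5) + 256·(2/3) + 2158·(-1/5) + 4582·(1/15) = 46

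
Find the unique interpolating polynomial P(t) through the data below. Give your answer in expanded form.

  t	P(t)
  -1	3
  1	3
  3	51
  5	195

P(t) = t^3 + 3t^2 - t

Build the Lagrange basis polynomials:
L_0(t) = (t - 1)(t - 3)(t - 5) / [-48] = -(1/48)t^3 + (3/16)t^2 - (23/48)t + 5/16
L_1(t) = (t + 1)(t - 3)(t - 5) / [16] = (1/16)t^3 - (7/16)t^2 + (7/16)t + 15/16
L_2(t) = (t + 1)(t - 1)(t - 5) / [-16] = -(1/16)t^3 + (5/16)t^2 + (1/16)t - 5/16
L_3(t) = (t + 1)(t - 1)(t - 3) / [48] = (1/48)t^3 - (1/16)t^2 - (1/48)t + 1/16
P(t) = 3·L_0 + 3·L_1 + 51·L_2 + 195·L_3
  3·L_0(t) = -(1/16)t^3 + (9/16)t^2 - (23/16)t + 15/16
  3·L_1(t) = (3/16)t^3 - (21/16)t^2 + (21/16)t + 45/16
  51·L_2(t) = -(51/16)t^3 + (255/16)t^2 + (51/16)t - 255/16
  195·L_3(t) = (65/16)t^3 - (195/16)t^2 - (65/16)t + 195/16
Adding term by term: t^3 + 3t^2 - t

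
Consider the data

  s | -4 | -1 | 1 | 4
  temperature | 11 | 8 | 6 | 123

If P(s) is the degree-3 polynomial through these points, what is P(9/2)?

1329/8

Evaluate each Lagrange basis at s = 9/2:
L_0(9/2) = (11/2)·(7/2)·(1/2)/[(-3)·(-5)·(-8)] = -77/960
L_1(9/2) = (17/2)·(7/2)·(1/2)/[(3)·(-2)·(-5)] = 119/240
L_2(9/2) = (17/2)·(11/2)·(1/2)/[(5)·(2)·(-3)] = -187/240
L_3(9/2) = (17/2)·(11/2)·(7/2)/[(8)·(5)·(3)] = 1309/960
Sum: 11·(-77/960) + 8·(119/240) + 6·(-187/240) + 123·(1309/960) = 1329/8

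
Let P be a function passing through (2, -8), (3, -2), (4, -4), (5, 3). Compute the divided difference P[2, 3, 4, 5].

17/6

P[2,3] = (-2 - (-8)) / (3 - 2) = 6
P[3,4] = (-4 - (-2)) / (4 - 3) = -2
P[4,5] = (3 - (-4)) / (5 - 4) = 7
P[2,3,4] = (-2 - 6) / (4 - 2) = -4
P[3,4,5] = (7 - (-2)) / (5 - 3) = 9/2
P[2,3,4,5] = (9/2 - (-4)) / (5 - 2) = 17/6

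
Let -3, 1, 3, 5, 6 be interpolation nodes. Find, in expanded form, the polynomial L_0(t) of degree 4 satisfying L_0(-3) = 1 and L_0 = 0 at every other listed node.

L_0(t) = (1/1728)t^4 - (5/576)t^3 + (77/1728)t^2 - (17/192)t + 5/96

L_0(t) = (t - 1)(t - 3)(t - 5)(t - 6) / [(-4)·(-6)·(-8)·(-9)]
       = (t^4 - 15t^3 + 77t^2 - 153t + 90) / (1728)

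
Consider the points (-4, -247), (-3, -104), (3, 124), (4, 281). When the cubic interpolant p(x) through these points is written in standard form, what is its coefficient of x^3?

4

L_0(x) = (x + 3)(x - 3)(x - 4) / [-56] = -(1/56)x^3 + (1/14)x^2 + (9/56)x - 9/14
L_1(x) = (x + 4)(x - 3)(x - 4) / [42] = (1/42)x^3 - (1/14)x^2 - (8/21)x + 8/7
L_2(x) = (x + 4)(x + 3)(x - 4) / [-42] = -(1/42)x^3 - (1/14)x^2 + (8/21)x + 8/7
L_3(x) = (x + 4)(x + 3)(x - 3) / [56] = (1/56)x^3 + (1/14)x^2 - (9/56)x - 9/14
p(x) = (-247)·L_0 + (-104)·L_1 + 124·L_2 + 281·L_3
Only the coefficient of x^3 is needed; take it from each L_i and combine:
(-247)·(-1/56) + (-104)·(1/42) + 124·(-1/42) + 281·(1/56) = 4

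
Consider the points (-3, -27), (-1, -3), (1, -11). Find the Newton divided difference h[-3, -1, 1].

h[-3,-1] = (-3 - (-27)) / (-1 - (-3)) = 12
h[-1,1] = (-11 - (-3)) / (1 - (-1)) = -4
h[-3,-1,1] = (-4 - 12) / (1 - (-3)) = -4

-4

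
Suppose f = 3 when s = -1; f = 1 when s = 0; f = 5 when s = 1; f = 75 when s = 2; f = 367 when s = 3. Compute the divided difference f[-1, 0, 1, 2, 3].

f[-1,0] = (1 - 3) / (0 - (-1)) = -2
f[0,1] = (5 - 1) / (1 - 0) = 4
f[1,2] = (75 - 5) / (2 - 1) = 70
f[2,3] = (367 - 75) / (3 - 2) = 292
f[-1,0,1] = (4 - (-2)) / (1 - (-1)) = 3
f[0,1,2] = (70 - 4) / (2 - 0) = 33
f[1,2,3] = (292 - 70) / (3 - 1) = 111
f[-1,0,1,2] = (33 - 3) / (2 - (-1)) = 10
f[0,1,2,3] = (111 - 33) / (3 - 0) = 26
f[-1,0,1,2,3] = (26 - 10) / (3 - (-1)) = 4

4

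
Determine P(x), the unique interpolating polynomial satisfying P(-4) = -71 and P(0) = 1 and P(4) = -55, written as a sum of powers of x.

L_0(x) = x(x - 4) / [32] = (1/32)x^2 - (1/8)x
L_1(x) = (x + 4)(x - 4) / [-16] = -(1/16)x^2 + 1
L_2(x) = (x + 4)x / [32] = (1/32)x^2 + (1/8)x
P(x) = (-71)·L_0 + 1·L_1 + (-55)·L_2
  (-71)·L_0(x) = -(71/32)x^2 + (71/8)x
  1·L_1(x) = -(1/16)x^2 + 1
  (-55)·L_2(x) = -(55/32)x^2 - (55/8)x
Adding term by term: -4x^2 + 2x + 1

P(x) = -4x^2 + 2x + 1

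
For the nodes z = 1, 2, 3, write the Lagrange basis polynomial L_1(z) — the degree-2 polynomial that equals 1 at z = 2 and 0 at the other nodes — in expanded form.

L_1(z) = (z - 1)(z - 3) / [(1)·(-1)]
       = (z^2 - 4z + 3) / (-1)

L_1(z) = -z^2 + 4z - 3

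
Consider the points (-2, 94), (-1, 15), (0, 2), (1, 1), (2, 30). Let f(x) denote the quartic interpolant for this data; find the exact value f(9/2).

16025/16

Evaluate each Lagrange basis at x = 9/2:
L_0(9/2) = (11/2)·(9/2)·(7/2)·(5/2)/[(-1)·(-2)·(-3)·(-4)] = 1155/128
L_1(9/2) = (13/2)·(9/2)·(7/2)·(5/2)/[(1)·(-1)·(-2)·(-3)] = -1365/32
L_2(9/2) = (13/2)·(11/2)·(7/2)·(5/2)/[(2)·(1)·(-1)·(-2)] = 5005/64
L_3(9/2) = (13/2)·(11/2)·(9/2)·(5/2)/[(3)·(2)·(1)·(-1)] = -2145/32
L_4(9/2) = (13/2)·(11/2)·(9/2)·(7/2)/[(4)·(3)·(2)·(1)] = 3003/128
Sum: 94·(1155/128) + 15·(-1365/32) + 2·(5005/64) + 1·(-2145/32) + 30·(3003/128) = 16025/16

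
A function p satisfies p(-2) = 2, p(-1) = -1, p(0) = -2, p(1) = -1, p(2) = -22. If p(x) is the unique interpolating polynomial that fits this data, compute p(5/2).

Evaluate each Lagrange basis at x = 5/2:
L_0(5/2) = (7/2)·(5/2)·(3/2)·(1/2)/[(-1)·(-2)·(-3)·(-4)] = 35/128
L_1(5/2) = (9/2)·(5/2)·(3/2)·(1/2)/[(1)·(-1)·(-2)·(-3)] = -45/32
L_2(5/2) = (9/2)·(7/2)·(3/2)·(1/2)/[(2)·(1)·(-1)·(-2)] = 189/64
L_3(5/2) = (9/2)·(7/2)·(5/2)·(1/2)/[(3)·(2)·(1)·(-1)] = -105/32
L_4(5/2) = (9/2)·(7/2)·(5/2)·(3/2)/[(4)·(3)·(2)·(1)] = 315/128
Sum: 2·(35/128) + (-1)·(-45/32) + (-2)·(189/64) + (-1)·(-105/32) + (-22)·(315/128) = -877/16

-877/16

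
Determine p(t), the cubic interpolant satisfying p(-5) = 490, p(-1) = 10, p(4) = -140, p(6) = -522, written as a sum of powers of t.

p(t) = -3t^3 + 4t^2 - 3t

Build the Lagrange basis polynomials:
L_0(t) = (t + 1)(t - 4)(t - 6) / [-396] = -(1/396)t^3 + (1/44)t^2 - (7/198)t - 2/33
L_1(t) = (t + 5)(t - 4)(t - 6) / [140] = (1/140)t^3 - (1/28)t^2 - (13/70)t + 6/7
L_2(t) = (t + 5)(t + 1)(t - 6) / [-90] = -(1/90)t^3 + (31/90)t + 1/3
L_3(t) = (t + 5)(t + 1)(t - 4) / [154] = (1/154)t^3 + (1/77)t^2 - (19/154)t - 10/77
p(t) = 490·L_0 + 10·L_1 + (-140)·L_2 + (-522)·L_3
  490·L_0(t) = -(245/198)t^3 + (245/22)t^2 - (1715/99)t - 980/33
  10·L_1(t) = (1/14)t^3 - (5/14)t^2 - (13/7)t + 60/7
  (-140)·L_2(t) = (14/9)t^3 - (434/9)t - 140/3
  (-522)·L_3(t) = -(261/77)t^3 - (522/77)t^2 + (4959/77)t + 5220/77
Adding term by term: -3t^3 + 4t^2 - 3t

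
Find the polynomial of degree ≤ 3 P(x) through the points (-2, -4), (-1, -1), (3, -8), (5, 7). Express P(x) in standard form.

P(x) = (299/840)x^3 - (19/20)x^2 - (281/120)x - 57/28

L_0(x) = (x + 1)(x - 3)(x - 5) / [-35] = -(1/35)x^3 + (1/5)x^2 - (1/5)x - 3/7
L_1(x) = (x + 2)(x - 3)(x - 5) / [24] = (1/24)x^3 - (1/4)x^2 - (1/24)x + 5/4
L_2(x) = (x + 2)(x + 1)(x - 5) / [-40] = -(1/40)x^3 + (1/20)x^2 + (13/40)x + 1/4
L_3(x) = (x + 2)(x + 1)(x - 3) / [84] = (1/84)x^3 - (1/12)x - 1/14
P(x) = (-4)·L_0 + (-1)·L_1 + (-8)·L_2 + 7·L_3
  (-4)·L_0(x) = (4/35)x^3 - (4/5)x^2 + (4/5)x + 12/7
  (-1)·L_1(x) = -(1/24)x^3 + (1/4)x^2 + (1/24)x - 5/4
  (-8)·L_2(x) = (1/5)x^3 - (2/5)x^2 - (13/5)x - 2
  7·L_3(x) = (1/12)x^3 - (7/12)x - 1/2
Adding term by term: (299/840)x^3 - (19/20)x^2 - (281/120)x - 57/28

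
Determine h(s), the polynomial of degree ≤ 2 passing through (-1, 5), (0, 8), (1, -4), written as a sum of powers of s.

h(s) = -(15/2)s^2 - (9/2)s + 8

Newton's divided differences:
h[-1,0] = (8 - 5) / (0 - (-1)) = 3
h[0,1] = (-4 - 8) / (1 - 0) = -12
h[-1,0,1] = (-12 - 3) / (1 - (-1)) = -15/2
h(s) = 5 + 3·(s + 1) + (-15/2)·(s + 1)s
Expanding: h(s) = -(15/2)s^2 - (9/2)s + 8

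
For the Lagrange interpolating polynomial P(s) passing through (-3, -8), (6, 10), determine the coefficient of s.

Build the Lagrange basis polynomials:
L_0(s) = (s - 6) / [-9] = -(1/9)s + 2/3
L_1(s) = (s + 3) / [9] = (1/9)s + 1/3
P(s) = (-8)·L_0 + 10·L_1
Only the coefficient of s is needed; take it from each L_i and combine:
(-8)·(-1/9) + 10·(1/9) = 2

2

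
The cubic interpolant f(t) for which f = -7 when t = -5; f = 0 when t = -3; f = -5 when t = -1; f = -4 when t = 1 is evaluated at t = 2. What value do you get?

Using Newton's divided-difference form:
f[-5,-3] = (0 - (-7)) / (-3 - (-5)) = 7/2
f[-3,-1] = (-5 - 0) / (-1 - (-3)) = -5/2
f[-1,1] = (-4 - (-5)) / (1 - (-1)) = 1/2
f[-5,-3,-1] = (-5/2 - 7/2) / (-1 - (-5)) = -3/2
f[-3,-1,1] = (1/2 - (-5/2)) / (1 - (-3)) = 3/4
f[-5,-3,-1,1] = (3/4 - (-3/2)) / (1 - (-5)) = 3/8
f(2) = -7 + (7/2)·(7) + (-3/2)·(7)·(5) + (3/8)·(7)·(5)·(3) = 35/8

35/8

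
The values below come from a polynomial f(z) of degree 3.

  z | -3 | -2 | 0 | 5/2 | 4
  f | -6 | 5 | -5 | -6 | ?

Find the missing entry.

617/15

The 4 known values determine f uniquely (degree ≤ 3).
Evaluate each Lagrange basis at z = 4:
L_0(4) = (6)·(4)·(3/2)/[(-1)·(-3)·(-11/2)] = -24/11
L_1(4) = (7)·(4)·(3/2)/[(1)·(-2)·(-9/2)] = 14/3
L_2(4) = (7)·(6)·(3/2)/[(3)·(2)·(-5/2)] = -21/5
L_3(4) = (7)·(6)·(4)/[(11/2)·(9/2)·(5/2)] = 448/165
Sum: (-6)·(-24/11) + 5·(14/3) + (-5)·(-21/5) + (-6)·(448/165) = 617/15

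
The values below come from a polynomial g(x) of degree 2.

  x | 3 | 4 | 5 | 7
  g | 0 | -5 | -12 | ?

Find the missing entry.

-32

The 3 known values determine g uniquely (degree ≤ 2).
L_0(7) = (3)·(2)/[(-1)·(-2)] = 3
L_1(7) = (4)·(2)/[(1)·(-1)] = -8
L_2(7) = (4)·(3)/[(2)·(1)] = 6
Sum: 0 + (-5)·(-8) + (-12)·(6) = -32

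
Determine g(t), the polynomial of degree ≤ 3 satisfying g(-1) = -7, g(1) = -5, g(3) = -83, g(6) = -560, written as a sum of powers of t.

g(t) = -2t^3 - 4t^2 + 3t - 2

Build the Lagrange basis polynomials:
L_0(t) = (t - 1)(t - 3)(t - 6) / [-56] = -(1/56)t^3 + (5/28)t^2 - (27/56)t + 9/28
L_1(t) = (t + 1)(t - 3)(t - 6) / [20] = (1/20)t^3 - (2/5)t^2 + (9/20)t + 9/10
L_2(t) = (t + 1)(t - 1)(t - 6) / [-24] = -(1/24)t^3 + (1/4)t^2 + (1/24)t - 1/4
L_3(t) = (t + 1)(t - 1)(t - 3) / [105] = (1/105)t^3 - (1/35)t^2 - (1/105)t + 1/35
g(t) = (-7)·L_0 + (-5)·L_1 + (-83)·L_2 + (-560)·L_3
  (-7)·L_0(t) = (1/8)t^3 - (5/4)t^2 + (27/8)t - 9/4
  (-5)·L_1(t) = -(1/4)t^3 + 2t^2 - (9/4)t - 9/2
  (-83)·L_2(t) = (83/24)t^3 - (83/4)t^2 - (83/24)t + 83/4
  (-560)·L_3(t) = -(16/3)t^3 + 16t^2 + (16/3)t - 16
Adding term by term: -2t^3 - 4t^2 + 3t - 2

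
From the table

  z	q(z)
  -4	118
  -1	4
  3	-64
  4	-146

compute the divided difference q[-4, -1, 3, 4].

q[-4,-1] = (4 - 118) / (-1 - (-4)) = -38
q[-1,3] = (-64 - 4) / (3 - (-1)) = -17
q[3,4] = (-146 - (-64)) / (4 - 3) = -82
q[-4,-1,3] = (-17 - (-38)) / (3 - (-4)) = 3
q[-1,3,4] = (-82 - (-17)) / (4 - (-1)) = -13
q[-4,-1,3,4] = (-13 - 3) / (4 - (-4)) = -2

-2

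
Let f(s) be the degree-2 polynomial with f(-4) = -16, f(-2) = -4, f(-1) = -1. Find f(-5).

-25

L_0(-5) = (-3)·(-4)/[(-2)·(-3)] = 2
L_1(-5) = (-1)·(-4)/[(2)·(-1)] = -2
L_2(-5) = (-1)·(-3)/[(3)·(1)] = 1
Sum: (-16)·(2) + (-4)·(-2) + (-1)·(1) = -25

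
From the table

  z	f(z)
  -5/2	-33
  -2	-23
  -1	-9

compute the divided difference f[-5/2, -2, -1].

-4

f[-5/2,-2] = (-23 - (-33)) / (-2 - (-5/2)) = 20
f[-2,-1] = (-9 - (-23)) / (-1 - (-2)) = 14
f[-5/2,-2,-1] = (14 - 20) / (-1 - (-5/2)) = -4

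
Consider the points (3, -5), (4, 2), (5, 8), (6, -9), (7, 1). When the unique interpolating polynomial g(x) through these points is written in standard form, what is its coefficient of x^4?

3

L_0(x) = (x - 4)(x - 5)(x - 6)(x - 7) / [24] = (1/24)x^4 - (11/12)x^3 + (179/24)x^2 - (319/12)x + 35
L_1(x) = (x - 3)(x - 5)(x - 6)(x - 7) / [-6] = -(1/6)x^4 + (7/2)x^3 - (161/6)x^2 + (177/2)x - 105
L_2(x) = (x - 3)(x - 4)(x - 6)(x - 7) / [4] = (1/4)x^4 - 5x^3 + (145/4)x^2 - (225/2)x + 126
L_3(x) = (x - 3)(x - 4)(x - 5)(x - 7) / [-6] = -(1/6)x^4 + (19/6)x^3 - (131/6)x^2 + (389/6)x - 70
L_4(x) = (x - 3)(x - 4)(x - 5)(x - 6) / [24] = (1/24)x^4 - (3/4)x^3 + (119/24)x^2 - (57/4)x + 15
g(x) = (-5)·L_0 + 2·L_1 + 8·L_2 + (-9)·L_3 + 1·L_4
Only the coefficient of x^4 is needed; take it from each L_i and combine:
(-5)·(1/24) + 2·(-1/6) + 8·(1/4) + (-9)·(-1/6) + 1·(1/24) = 3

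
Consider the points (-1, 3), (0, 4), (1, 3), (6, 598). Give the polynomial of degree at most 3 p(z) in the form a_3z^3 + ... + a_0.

p(z) = 3z^3 - z^2 - 3z + 4

L_0(z) = z(z - 1)(z - 6) / [-14] = -(1/14)z^3 + (1/2)z^2 - (3/7)z
L_1(z) = (z + 1)(z - 1)(z - 6) / [6] = (1/6)z^3 - z^2 - (1/6)z + 1
L_2(z) = (z + 1)z(z - 6) / [-10] = -(1/10)z^3 + (1/2)z^2 + (3/5)z
L_3(z) = (z + 1)z(z - 1) / [210] = (1/210)z^3 - (1/210)z
p(z) = 3·L_0 + 4·L_1 + 3·L_2 + 598·L_3
  3·L_0(z) = -(3/14)z^3 + (3/2)z^2 - (9/7)z
  4·L_1(z) = (2/3)z^3 - 4z^2 - (2/3)z + 4
  3·L_2(z) = -(3/10)z^3 + (3/2)z^2 + (9/5)z
  598·L_3(z) = (299/105)z^3 - (299/105)z
Adding term by term: 3z^3 - z^2 - 3z + 4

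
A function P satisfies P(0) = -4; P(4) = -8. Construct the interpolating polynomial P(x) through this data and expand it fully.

Build the Lagrange basis polynomials:
L_0(x) = (x - 4) / [-4] = -(1/4)x + 1
L_1(x) = x / [4] = (1/4)x
P(x) = (-4)·L_0 + (-8)·L_1
  (-4)·L_0(x) = x - 4
  (-8)·L_1(x) = -2x
Adding term by term: -x - 4

P(x) = -x - 4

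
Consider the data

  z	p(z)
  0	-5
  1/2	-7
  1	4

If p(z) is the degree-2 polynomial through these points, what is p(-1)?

38

Using Newton's divided-difference form:
p[0,1/2] = (-7 - (-5)) / (1/2 - 0) = -4
p[1/2,1] = (4 - (-7)) / (1 - 1/2) = 22
p[0,1/2,1] = (22 - (-4)) / (1 - 0) = 26
p(-1) = -5 + (-4)·(-1) + 26·(-1)·(-3/2) = 38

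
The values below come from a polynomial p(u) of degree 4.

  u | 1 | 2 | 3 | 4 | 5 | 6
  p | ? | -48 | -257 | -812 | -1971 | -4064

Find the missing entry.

1

The 5 known values determine p uniquely (degree ≤ 4).
L_0(1) = (-2)·(-3)·(-4)·(-5)/[(-1)·(-2)·(-3)·(-4)] = 5
L_1(1) = (-1)·(-3)·(-4)·(-5)/[(1)·(-1)·(-2)·(-3)] = -10
L_2(1) = (-1)·(-2)·(-4)·(-5)/[(2)·(1)·(-1)·(-2)] = 10
L_3(1) = (-1)·(-2)·(-3)·(-5)/[(3)·(2)·(1)·(-1)] = -5
L_4(1) = (-1)·(-2)·(-3)·(-4)/[(4)·(3)·(2)·(1)] = 1
Sum: (-48)·(5) + (-257)·(-10) + (-812)·(10) + (-1971)·(-5) + (-4064)·(1) = 1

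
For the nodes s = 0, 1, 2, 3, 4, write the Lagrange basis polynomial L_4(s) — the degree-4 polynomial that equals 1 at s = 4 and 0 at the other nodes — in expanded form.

L_4(s) = (1/24)s^4 - (1/4)s^3 + (11/24)s^2 - (1/4)s

L_4(s) = s(s - 1)(s - 2)(s - 3) / [(4)·(3)·(2)·(1)]
       = (s^4 - 6s^3 + 11s^2 - 6s) / (24)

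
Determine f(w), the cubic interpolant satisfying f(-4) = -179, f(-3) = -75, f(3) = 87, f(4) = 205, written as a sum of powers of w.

f(w) = 3w^3 + w^2 - 3

Build the Lagrange basis polynomials:
L_0(w) = (w + 3)(w - 3)(w - 4) / [-56] = -(1/56)w^3 + (1/14)w^2 + (9/56)w - 9/14
L_1(w) = (w + 4)(w - 3)(w - 4) / [42] = (1/42)w^3 - (1/14)w^2 - (8/21)w + 8/7
L_2(w) = (w + 4)(w + 3)(w - 4) / [-42] = -(1/42)w^3 - (1/14)w^2 + (8/21)w + 8/7
L_3(w) = (w + 4)(w + 3)(w - 3) / [56] = (1/56)w^3 + (1/14)w^2 - (9/56)w - 9/14
f(w) = (-179)·L_0 + (-75)·L_1 + 87·L_2 + 205·L_3
  (-179)·L_0(w) = (179/56)w^3 - (179/14)w^2 - (1611/56)w + 1611/14
  (-75)·L_1(w) = -(25/14)w^3 + (75/14)w^2 + (200/7)w - 600/7
  87·L_2(w) = -(29/14)w^3 - (87/14)w^2 + (232/7)w + 696/7
  205·L_3(w) = (205/56)w^3 + (205/14)w^2 - (1845/56)w - 1845/14
Adding term by term: 3w^3 + w^2 - 3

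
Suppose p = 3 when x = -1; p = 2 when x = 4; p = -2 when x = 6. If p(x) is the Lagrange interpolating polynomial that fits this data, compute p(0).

134/35

Evaluate each Lagrange basis at x = 0:
L_0(0) = (-4)·(-6)/[(-5)·(-7)] = 24/35
L_1(0) = (1)·(-6)/[(5)·(-2)] = 3/5
L_2(0) = (1)·(-4)/[(7)·(2)] = -2/7
Sum: 3·(24/35) + 2·(3/5) + (-2)·(-2/7) = 134/35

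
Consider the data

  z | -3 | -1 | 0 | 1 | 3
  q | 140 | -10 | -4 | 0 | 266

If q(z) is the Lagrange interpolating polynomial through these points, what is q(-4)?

560

Evaluate each Lagrange basis at z = -4:
L_0(-4) = (-3)·(-4)·(-5)·(-7)/[(-2)·(-3)·(-4)·(-6)] = 35/12
L_1(-4) = (-1)·(-4)·(-5)·(-7)/[(2)·(-1)·(-2)·(-4)] = -35/4
L_2(-4) = (-1)·(-3)·(-5)·(-7)/[(3)·(1)·(-1)·(-3)] = 35/3
L_3(-4) = (-1)·(-3)·(-4)·(-7)/[(4)·(2)·(1)·(-2)] = -21/4
L_4(-4) = (-1)·(-3)·(-4)·(-5)/[(6)·(4)·(3)·(2)] = 5/12
Sum: 140·(35/12) + (-10)·(-35/4) + (-4)·(35/3) + 0 + 266·(5/12) = 560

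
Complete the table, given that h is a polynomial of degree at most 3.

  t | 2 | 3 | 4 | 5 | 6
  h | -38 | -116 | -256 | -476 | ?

-794

The 4 known values determine h uniquely (degree ≤ 3).
Evaluate each Lagrange basis at t = 6:
L_0(6) = (3)·(2)·(1)/[(-1)·(-2)·(-3)] = -1
L_1(6) = (4)·(2)·(1)/[(1)·(-1)·(-2)] = 4
L_2(6) = (4)·(3)·(1)/[(2)·(1)·(-1)] = -6
L_3(6) = (4)·(3)·(2)/[(3)·(2)·(1)] = 4
Sum: (-38)·(-1) + (-116)·(4) + (-256)·(-6) + (-476)·(4) = -794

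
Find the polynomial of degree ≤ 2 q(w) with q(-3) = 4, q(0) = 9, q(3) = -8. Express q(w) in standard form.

q(w) = -(11/9)w^2 - 2w + 9

Newton's divided differences:
q[-3,0] = (9 - 4) / (0 - (-3)) = 5/3
q[0,3] = (-8 - 9) / (3 - 0) = -17/3
q[-3,0,3] = (-17/3 - 5/3) / (3 - (-3)) = -11/9
q(w) = 4 + (5/3)·(w + 3) + (-11/9)·(w + 3)w
Expanding: q(w) = -(11/9)w^2 - 2w + 9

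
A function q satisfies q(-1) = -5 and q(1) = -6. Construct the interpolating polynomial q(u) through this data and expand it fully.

q(u) = -(1/2)u - 11/2

Build the Lagrange basis polynomials:
L_0(u) = (u - 1) / [-2] = -(1/2)u + 1/2
L_1(u) = (u + 1) / [2] = (1/2)u + 1/2
q(u) = (-5)·L_0 + (-6)·L_1
  (-5)·L_0(u) = (5/2)u - 5/2
  (-6)·L_1(u) = -3u - 3
Adding term by term: -(1/2)u - 11/2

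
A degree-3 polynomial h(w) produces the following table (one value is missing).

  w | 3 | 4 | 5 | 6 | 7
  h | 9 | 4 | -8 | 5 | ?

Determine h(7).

The 4 known values determine h uniquely (degree ≤ 3).
L_0(7) = (3)·(2)·(1)/[(-1)·(-2)·(-3)] = -1
L_1(7) = (4)·(2)·(1)/[(1)·(-1)·(-2)] = 4
L_2(7) = (4)·(3)·(1)/[(2)·(1)·(-1)] = -6
L_3(7) = (4)·(3)·(2)/[(3)·(2)·(1)] = 4
Sum: 9·(-1) + 4·(4) + (-8)·(-6) + 5·(4) = 75

75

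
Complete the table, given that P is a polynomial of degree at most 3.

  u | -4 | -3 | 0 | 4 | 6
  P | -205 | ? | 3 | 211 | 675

The 4 known values determine P uniquely (degree ≤ 3).
Evaluate each Lagrange basis at u = -3:
L_0(-3) = (-3)·(-7)·(-9)/[(-4)·(-8)·(-10)] = 189/320
L_1(-3) = (1)·(-7)·(-9)/[(4)·(-4)·(-6)] = 21/32
L_2(-3) = (1)·(-3)·(-9)/[(8)·(4)·(-2)] = -27/64
L_3(-3) = (1)·(-3)·(-7)/[(10)·(6)·(2)] = 7/40
Sum: (-205)·(189/320) + 3·(21/32) + 211·(-27/64) + 675·(7/40) = -90

-90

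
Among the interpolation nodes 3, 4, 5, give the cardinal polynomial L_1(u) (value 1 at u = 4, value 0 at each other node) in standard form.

L_1(u) = -u^2 + 8u - 15

L_1(u) = (u - 3)(u - 5) / [(1)·(-1)]
       = (u^2 - 8u + 15) / (-1)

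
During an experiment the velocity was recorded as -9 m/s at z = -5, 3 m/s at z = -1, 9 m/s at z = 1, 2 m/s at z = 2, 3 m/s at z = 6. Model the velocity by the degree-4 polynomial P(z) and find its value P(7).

L_0(7) = (8)·(6)·(5)·(1)/[(-4)·(-6)·(-7)·(-11)] = 10/77
L_1(7) = (12)·(6)·(5)·(1)/[(4)·(-2)·(-3)·(-7)] = -15/7
L_2(7) = (12)·(8)·(5)·(1)/[(6)·(2)·(-1)·(-5)] = 8
L_3(7) = (12)·(8)·(6)·(1)/[(7)·(3)·(1)·(-4)] = -48/7
L_4(7) = (12)·(8)·(6)·(5)/[(11)·(7)·(5)·(4)] = 144/77
Sum: (-9)·(10/77) + 3·(-15/7) + 9·(8) + 2·(-48/7) + 3·(144/77) = 4335/77

4335/77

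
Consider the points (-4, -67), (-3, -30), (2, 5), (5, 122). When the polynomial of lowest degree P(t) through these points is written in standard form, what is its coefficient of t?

0

Build the Lagrange basis polynomials:
L_0(t) = (t + 3)(t - 2)(t - 5) / [-54] = -(1/54)t^3 + (2/27)t^2 + (11/54)t - 5/9
L_1(t) = (t + 4)(t - 2)(t - 5) / [40] = (1/40)t^3 - (3/40)t^2 - (9/20)t + 1
L_2(t) = (t + 4)(t + 3)(t - 5) / [-90] = -(1/90)t^3 - (1/45)t^2 + (23/90)t + 2/3
L_3(t) = (t + 4)(t + 3)(t - 2) / [216] = (1/216)t^3 + (5/216)t^2 - (1/108)t - 1/9
P(t) = (-67)·L_0 + (-30)·L_1 + 5·L_2 + 122·L_3
Only the coefficient of t is needed; take it from each L_i and combine:
(-67)·(11/54) + (-30)·(-9/20) + 5·(23/90) + 122·(-1/108) = 0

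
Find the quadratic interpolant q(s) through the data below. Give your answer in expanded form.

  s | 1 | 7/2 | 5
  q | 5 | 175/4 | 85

q(s) = 3s^2 + 2s

Newton's divided differences:
q[1,7/2] = (175/4 - 5) / (7/2 - 1) = 31/2
q[7/2,5] = (85 - 175/4) / (5 - 7/2) = 55/2
q[1,7/2,5] = (55/2 - 31/2) / (5 - 1) = 3
q(s) = 5 + (31/2)·(s - 1) + 3·(s - 1)(s - 7/2)
Expanding: q(s) = 3s^2 + 2s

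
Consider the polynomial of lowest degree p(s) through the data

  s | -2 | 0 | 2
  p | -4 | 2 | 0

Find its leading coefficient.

The leading coefficient equals the top divided difference p[-2,0,2].
p[-2,0] = (2 - (-4)) / (0 - (-2)) = 3
p[0,2] = (0 - 2) / (2 - 0) = -1
p[-2,0,2] = (-1 - 3) / (2 - (-2)) = -1

-1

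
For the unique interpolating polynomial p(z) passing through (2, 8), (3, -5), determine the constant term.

L_0(z) = (z - 3) / [-1] = -z + 3
L_1(z) = (z - 2) / [1] = z - 2
p(z) = 8·L_0 + (-5)·L_1
Only the constant term is needed; take it from each L_i and combine:
8·(3) + (-5)·(-2) = 34

34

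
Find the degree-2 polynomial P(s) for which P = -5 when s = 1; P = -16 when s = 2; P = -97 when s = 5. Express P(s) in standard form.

Newton's divided differences:
P[1,2] = (-16 - (-5)) / (2 - 1) = -11
P[2,5] = (-97 - (-16)) / (5 - 2) = -27
P[1,2,5] = (-27 - (-11)) / (5 - 1) = -4
P(s) = -5 + (-11)·(s - 1) + (-4)·(s - 1)(s - 2)
Expanding: P(s) = -4s^2 + s - 2

P(s) = -4s^2 + s - 2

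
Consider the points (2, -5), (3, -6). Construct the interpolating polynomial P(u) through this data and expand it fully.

L_0(u) = (u - 3) / [-1] = -u + 3
L_1(u) = (u - 2) / [1] = u - 2
P(u) = (-5)·L_0 + (-6)·L_1
  (-5)·L_0(u) = 5u - 15
  (-6)·L_1(u) = -6u + 12
Adding term by term: -u - 3

P(u) = -u - 3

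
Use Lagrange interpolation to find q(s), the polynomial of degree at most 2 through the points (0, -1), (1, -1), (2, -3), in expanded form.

L_0(s) = (s - 1)(s - 2) / [2] = (1/2)s^2 - (3/2)s + 1
L_1(s) = s(s - 2) / [-1] = -s^2 + 2s
L_2(s) = s(s - 1) / [2] = (1/2)s^2 - (1/2)s
q(s) = (-1)·L_0 + (-1)·L_1 + (-3)·L_2
  (-1)·L_0(s) = -(1/2)s^2 + (3/2)s - 1
  (-1)·L_1(s) = s^2 - 2s
  (-3)·L_2(s) = -(3/2)s^2 + (3/2)s
Adding term by term: -s^2 + s - 1

q(s) = -s^2 + s - 1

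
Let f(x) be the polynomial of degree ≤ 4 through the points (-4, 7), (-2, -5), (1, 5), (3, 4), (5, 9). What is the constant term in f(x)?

L_0(x) = (x + 2)(x - 1)(x - 3)(x - 5) / [630] = (1/630)x^4 - (1/90)x^3 + (1/126)x^2 + (31/630)x - 1/21
L_1(x) = (x + 4)(x - 1)(x - 3)(x - 5) / [-210] = -(1/210)x^4 + (1/42)x^3 + (13/210)x^2 - (11/30)x + 2/7
L_2(x) = (x + 4)(x + 2)(x - 3)(x - 5) / [120] = (1/120)x^4 - (1/60)x^3 - (5/24)x^2 + (13/60)x + 1
L_3(x) = (x + 4)(x + 2)(x - 1)(x - 5) / [-140] = -(1/140)x^4 + (23/140)x^2 + (9/70)x - 2/7
L_4(x) = (x + 4)(x + 2)(x - 1)(x - 3) / [504] = (1/504)x^4 + (1/252)x^3 - (13/504)x^2 - (1/36)x + 1/21
f(x) = 7·L_0 + (-5)·L_1 + 5·L_2 + 4·L_3 + 9·L_4
Only the constant term is needed; take it from each L_i and combine:
7·(-1/21) + (-5)·(2/7) + 5·(1) + 4·(-2/7) + 9·(1/21) = 53/21

53/21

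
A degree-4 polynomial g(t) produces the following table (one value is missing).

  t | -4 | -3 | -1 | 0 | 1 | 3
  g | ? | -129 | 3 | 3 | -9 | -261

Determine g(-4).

-429

The 5 known values determine g uniquely (degree ≤ 4).
L_0(-4) = (-3)·(-4)·(-5)·(-7)/[(-2)·(-3)·(-4)·(-6)] = 35/12
L_1(-4) = (-1)·(-4)·(-5)·(-7)/[(2)·(-1)·(-2)·(-4)] = -35/4
L_2(-4) = (-1)·(-3)·(-5)·(-7)/[(3)·(1)·(-1)·(-3)] = 35/3
L_3(-4) = (-1)·(-3)·(-4)·(-7)/[(4)·(2)·(1)·(-2)] = -21/4
L_4(-4) = (-1)·(-3)·(-4)·(-5)/[(6)·(4)·(3)·(2)] = 5/12
Sum: (-129)·(35/12) + 3·(-35/4) + 3·(35/3) + (-9)·(-21/4) + (-261)·(5/12) = -429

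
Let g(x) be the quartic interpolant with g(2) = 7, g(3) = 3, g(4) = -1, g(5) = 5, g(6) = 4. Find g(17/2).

-49193/128

Evaluate each Lagrange basis at x = 17/2:
L_0(17/2) = (11/2)·(9/2)·(7/2)·(5/2)/[(-1)·(-2)·(-3)·(-4)] = 1155/128
L_1(17/2) = (13/2)·(9/2)·(7/2)·(5/2)/[(1)·(-1)·(-2)·(-3)] = -1365/32
L_2(17/2) = (13/2)·(11/2)·(7/2)·(5/2)/[(2)·(1)·(-1)·(-2)] = 5005/64
L_3(17/2) = (13/2)·(11/2)·(9/2)·(5/2)/[(3)·(2)·(1)·(-1)] = -2145/32
L_4(17/2) = (13/2)·(11/2)·(9/2)·(7/2)/[(4)·(3)·(2)·(1)] = 3003/128
Sum: 7·(1155/128) + 3·(-1365/32) + (-1)·(5005/64) + 5·(-2145/32) + 4·(3003/128) = -49193/128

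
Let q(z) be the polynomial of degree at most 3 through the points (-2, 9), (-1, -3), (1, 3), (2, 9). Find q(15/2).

-1809/8

Using Newton's divided-difference form:
q[-2,-1] = (-3 - 9) / (-1 - (-2)) = -12
q[-1,1] = (3 - (-3)) / (1 - (-1)) = 3
q[1,2] = (9 - 3) / (2 - 1) = 6
q[-2,-1,1] = (3 - (-12)) / (1 - (-2)) = 5
q[-1,1,2] = (6 - 3) / (2 - (-1)) = 1
q[-2,-1,1,2] = (1 - 5) / (2 - (-2)) = -1
q(15/2) = 9 + (-12)·(19/2) + 5·(19/2)·(17/2) + (-1)·(19/2)·(17/2)·(13/2) = -1809/8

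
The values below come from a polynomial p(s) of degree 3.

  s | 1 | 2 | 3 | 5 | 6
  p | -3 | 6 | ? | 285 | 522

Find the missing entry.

The 4 known values determine p uniquely (degree ≤ 3).
L_0(3) = (1)·(-2)·(-3)/[(-1)·(-4)·(-5)] = -3/10
L_1(3) = (2)·(-2)·(-3)/[(1)·(-3)·(-4)] = 1
L_2(3) = (2)·(1)·(-3)/[(4)·(3)·(-1)] = 1/2
L_3(3) = (2)·(1)·(-2)/[(5)·(4)·(1)] = -1/5
Sum: (-3)·(-3/10) + 6·(1) + 285·(1/2) + 522·(-1/5) = 45

45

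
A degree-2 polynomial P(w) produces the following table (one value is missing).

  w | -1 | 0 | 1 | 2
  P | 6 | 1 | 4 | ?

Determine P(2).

15

The 3 known values determine P uniquely (degree ≤ 2).
L_0(2) = (2)·(1)/[(-1)·(-2)] = 1
L_1(2) = (3)·(1)/[(1)·(-1)] = -3
L_2(2) = (3)·(2)/[(2)·(1)] = 3
Sum: 6·(1) + 1·(-3) + 4·(3) = 15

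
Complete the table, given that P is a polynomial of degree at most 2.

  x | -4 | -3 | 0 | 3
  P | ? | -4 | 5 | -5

The 3 known values determine P uniquely (degree ≤ 2).
L_0(-4) = (-4)·(-7)/[(-3)·(-6)] = 14/9
L_1(-4) = (-1)·(-7)/[(3)·(-3)] = -7/9
L_2(-4) = (-1)·(-4)/[(6)·(3)] = 2/9
Sum: (-4)·(14/9) + 5·(-7/9) + (-5)·(2/9) = -101/9

-101/9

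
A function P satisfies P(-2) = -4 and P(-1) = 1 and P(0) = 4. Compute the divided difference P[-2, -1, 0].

P[-2,-1] = (1 - (-4)) / (-1 - (-2)) = 5
P[-1,0] = (4 - 1) / (0 - (-1)) = 3
P[-2,-1,0] = (3 - 5) / (0 - (-2)) = -1

-1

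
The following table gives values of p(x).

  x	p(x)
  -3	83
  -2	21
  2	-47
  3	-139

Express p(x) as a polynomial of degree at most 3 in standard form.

Newton's divided differences:
p[-3,-2] = (21 - 83) / (-2 - (-3)) = -62
p[-2,2] = (-47 - 21) / (2 - (-2)) = -17
p[2,3] = (-139 - (-47)) / (3 - 2) = -92
p[-3,-2,2] = (-17 - (-62)) / (2 - (-3)) = 9
p[-2,2,3] = (-92 - (-17)) / (3 - (-2)) = -15
p[-3,-2,2,3] = (-15 - 9) / (3 - (-3)) = -4
p(x) = 83 + (-62)·(x + 3) + 9·(x + 3)(x + 2) + (-4)·(x + 3)(x + 2)(x - 2)
Expanding: p(x) = -4x^3 - 3x^2 - x - 1

p(x) = -4x^3 - 3x^2 - x - 1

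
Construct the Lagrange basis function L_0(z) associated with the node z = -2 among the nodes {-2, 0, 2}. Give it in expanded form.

L_0(z) = (1/8)z^2 - (1/4)z

L_0(z) = z(z - 2) / [(-2)·(-4)]
       = (z^2 - 2z) / (8)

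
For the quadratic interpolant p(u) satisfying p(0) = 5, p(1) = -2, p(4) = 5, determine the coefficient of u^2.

7/3

Build the Lagrange basis polynomials:
L_0(u) = (u - 1)(u - 4) / [4] = (1/4)u^2 - (5/4)u + 1
L_1(u) = u(u - 4) / [-3] = -(1/3)u^2 + (4/3)u
L_2(u) = u(u - 1) / [12] = (1/12)u^2 - (1/12)u
p(u) = 5·L_0 + (-2)·L_1 + 5·L_2
Only the coefficient of u^2 is needed; take it from each L_i and combine:
5·(1/4) + (-2)·(-1/3) + 5·(1/12) = 7/3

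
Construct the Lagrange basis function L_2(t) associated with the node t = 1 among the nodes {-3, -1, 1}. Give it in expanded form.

L_2(t) = (1/8)t^2 + (1/2)t + 3/8

L_2(t) = (t + 3)(t + 1) / [(4)·(2)]
       = (t^2 + 4t + 3) / (8)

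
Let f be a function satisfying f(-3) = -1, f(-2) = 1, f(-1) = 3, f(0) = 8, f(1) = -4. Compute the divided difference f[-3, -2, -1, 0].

f[-3,-2] = (1 - (-1)) / (-2 - (-3)) = 2
f[-2,-1] = (3 - 1) / (-1 - (-2)) = 2
f[-1,0] = (8 - 3) / (0 - (-1)) = 5
f[-3,-2,-1] = (2 - 2) / (-1 - (-3)) = 0
f[-2,-1,0] = (5 - 2) / (0 - (-2)) = 3/2
f[-3,-2,-1,0] = (3/2 - 0) / (0 - (-3)) = 1/2

1/2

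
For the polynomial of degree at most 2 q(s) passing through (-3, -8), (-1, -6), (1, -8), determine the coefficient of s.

Build the Lagrange basis polynomials:
L_0(s) = (s + 1)(s - 1) / [8] = (1/8)s^2 - 1/8
L_1(s) = (s + 3)(s - 1) / [-4] = -(1/4)s^2 - (1/2)s + 3/4
L_2(s) = (s + 3)(s + 1) / [8] = (1/8)s^2 + (1/2)s + 3/8
q(s) = (-8)·L_0 + (-6)·L_1 + (-8)·L_2
Only the coefficient of s is needed; take it from each L_i and combine:
(-8)·(0) + (-6)·(-1/2) + (-8)·(1/2) = -1

-1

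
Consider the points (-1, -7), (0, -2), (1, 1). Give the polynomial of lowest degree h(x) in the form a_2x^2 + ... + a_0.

Build the Lagrange basis polynomials:
L_0(x) = x(x - 1) / [2] = (1/2)x^2 - (1/2)x
L_1(x) = (x + 1)(x - 1) / [-1] = -x^2 + 1
L_2(x) = (x + 1)x / [2] = (1/2)x^2 + (1/2)x
h(x) = (-7)·L_0 + (-2)·L_1 + 1·L_2
  (-7)·L_0(x) = -(7/2)x^2 + (7/2)x
  (-2)·L_1(x) = 2x^2 - 2
  1·L_2(x) = (1/2)x^2 + (1/2)x
Adding term by term: -x^2 + 4x - 2

h(x) = -x^2 + 4x - 2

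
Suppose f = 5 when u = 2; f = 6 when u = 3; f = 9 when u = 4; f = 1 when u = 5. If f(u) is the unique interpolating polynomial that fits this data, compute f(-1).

Using Newton's divided-difference form:
f[2,3] = (6 - 5) / (3 - 2) = 1
f[3,4] = (9 - 6) / (4 - 3) = 3
f[4,5] = (1 - 9) / (5 - 4) = -8
f[2,3,4] = (3 - 1) / (4 - 2) = 1
f[3,4,5] = (-8 - 3) / (5 - 3) = -11/2
f[2,3,4,5] = (-11/2 - 1) / (5 - 2) = -13/6
f(-1) = 5 + 1·(-3) + 1·(-3)·(-4) + (-13/6)·(-3)·(-4)·(-5) = 144

144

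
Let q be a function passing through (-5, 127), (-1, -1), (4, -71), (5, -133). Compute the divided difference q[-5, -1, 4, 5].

q[-5,-1] = (-1 - 127) / (-1 - (-5)) = -32
q[-1,4] = (-71 - (-1)) / (4 - (-1)) = -14
q[4,5] = (-133 - (-71)) / (5 - 4) = -62
q[-5,-1,4] = (-14 - (-32)) / (4 - (-5)) = 2
q[-1,4,5] = (-62 - (-14)) / (5 - (-1)) = -8
q[-5,-1,4,5] = (-8 - 2) / (5 - (-5)) = -1

-1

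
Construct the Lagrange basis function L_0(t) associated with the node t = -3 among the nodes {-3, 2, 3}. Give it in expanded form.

L_0(t) = (1/30)t^2 - (1/6)t + 1/5

L_0(t) = (t - 2)(t - 3) / [(-5)·(-6)]
       = (t^2 - 5t + 6) / (30)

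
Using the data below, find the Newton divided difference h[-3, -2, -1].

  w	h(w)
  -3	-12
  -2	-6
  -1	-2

-1

h[-3,-2] = (-6 - (-12)) / (-2 - (-3)) = 6
h[-2,-1] = (-2 - (-6)) / (-1 - (-2)) = 4
h[-3,-2,-1] = (4 - 6) / (-1 - (-3)) = -1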